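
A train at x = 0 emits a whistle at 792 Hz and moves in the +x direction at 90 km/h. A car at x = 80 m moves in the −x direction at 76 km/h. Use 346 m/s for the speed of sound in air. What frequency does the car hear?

906 Hz

90 km/h = 25 m/s; 76 km/h = 21.11 m/s.
The observer lies on the +x side, so the source is heading toward the observer and the observer is heading toward the source.
Both move, so f' = f · (v + v_o)/(v − v_s).
f' = 792 × (346 + 21.11)/(346 − 25) = 792 × 367.11/321 ≈ 906 Hz.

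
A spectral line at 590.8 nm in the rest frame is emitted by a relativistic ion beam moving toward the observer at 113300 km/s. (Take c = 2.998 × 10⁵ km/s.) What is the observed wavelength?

β = v/c = 113300/299800 = 0.3779.
Relativistic Doppler for wavelength: λ' = λ₀ · √((1 − β)/(1 + β)).
λ' = 590.8 × √(0.6221/1.3779) = 590.8 × 0.67191 ≈ 397.0 nm.

397.0 nm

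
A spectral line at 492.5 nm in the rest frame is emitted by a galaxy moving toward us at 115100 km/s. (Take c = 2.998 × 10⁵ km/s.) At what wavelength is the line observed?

328.6 nm

β = v/c = 115100/299800 = 0.3839.
Relativistic Doppler for wavelength: λ' = λ₀ · √((1 − β)/(1 + β)).
λ' = 492.5 × √(0.6161/1.3839) = 492.5 × 0.66721 ≈ 328.6 nm.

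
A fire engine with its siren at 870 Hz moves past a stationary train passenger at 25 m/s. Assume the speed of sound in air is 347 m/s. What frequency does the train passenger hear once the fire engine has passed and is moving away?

812 Hz

Receding: f₂ = f · v/(v + v_s) = 870 × 347/372 ≈ 812 Hz.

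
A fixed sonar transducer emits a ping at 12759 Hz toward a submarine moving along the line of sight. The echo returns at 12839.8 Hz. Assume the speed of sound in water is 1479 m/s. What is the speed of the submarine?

Double Doppler shift off a moving reflector: f₂ = f₀ · (v + u)/(v − u) (u > 0 toward emitter).
Rearranging, u = v · (f₂ − f₀)/(f₂ + f₀) = 1479 × 80.8/25598.8 ≈ 4.7 m/s.
So the submarine is moving at 4.7 m/s toward the emitter.

4.7 m/s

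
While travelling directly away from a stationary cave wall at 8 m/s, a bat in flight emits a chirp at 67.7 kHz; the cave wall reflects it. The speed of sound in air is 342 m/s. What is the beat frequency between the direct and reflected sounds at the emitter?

The cave wall receives the sound from a moving source: f₁ = f₀ · v/(v + v_e) = 67.7 × 342/350 ≈ 66.15 kHz.
On the return leg the bat in flight is a moving observer: f₂ = f₁ · (v − v_e)/v = 66.15 × 334/342 ≈ 64.61 kHz.
Beat against the emitted tone (with f₀ = 67700 Hz): |f₂ − f₀| = 2v_e·f₀/(v + v_e) = 2 × 8 × 67700/350 ≈ 3095 Hz.

3095 Hz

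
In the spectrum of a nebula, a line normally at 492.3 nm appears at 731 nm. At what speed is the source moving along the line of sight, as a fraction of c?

0.376

λ'/λ₀ = 1.4849 > 1 (redshift), so the source is receding.
λ'/λ₀ = √((1 + β)/(1 − β)) for a receding source ⇒ β = (r² − 1)/(r² + 1) with r = λ'/λ₀.
β = (2.2048 − 1)/(2.2048 + 1) ≈ 0.376.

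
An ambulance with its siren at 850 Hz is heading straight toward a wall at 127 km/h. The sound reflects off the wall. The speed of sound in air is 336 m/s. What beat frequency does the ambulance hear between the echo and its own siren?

127 km/h = 35.28 m/s.
The wall receives the sound from a moving source: f₁ = f₀ · v/(v − v_e) = 850 × 336/300.72 ≈ 949.7 Hz.
On the return leg the ambulance is a moving observer: f₂ = f₁ · (v + v_e)/v = 949.7 × 371.28/336 ≈ 1049.4 Hz.
Beat against the emitted tone: |f₂ − f₀| = 2v_e·f₀/(v − v_e) = 2 × 35.28 × 850/300.72 ≈ 199 Hz.

199 Hz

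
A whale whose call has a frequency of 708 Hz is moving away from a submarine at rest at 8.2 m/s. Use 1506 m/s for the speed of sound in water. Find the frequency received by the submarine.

704 Hz

Moving source, stationary observer: f' = f · v/(v + v_s) since the source is receding.
f' = 708 × 1506/(1506 + 8.2) = 708 × 1506/1514 ≈ 704 Hz.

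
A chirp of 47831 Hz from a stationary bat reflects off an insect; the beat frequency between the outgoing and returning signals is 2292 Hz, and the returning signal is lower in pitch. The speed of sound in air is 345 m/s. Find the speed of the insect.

Double Doppler shift off a moving reflector: f₂ = f₀ · (v + u)/(v − u) (u > 0 toward emitter).
Returning signal is lower, so f₂ = f₀ − Δf = 47831 − 2292 = 45539 Hz.
Rearranging, u = v · (f₂ − f₀)/(f₂ + f₀) = 345 × -2292/93370 ≈ -8.5 m/s.
So the insect is moving at 8.5 m/s away from the emitter.

8.5 m/s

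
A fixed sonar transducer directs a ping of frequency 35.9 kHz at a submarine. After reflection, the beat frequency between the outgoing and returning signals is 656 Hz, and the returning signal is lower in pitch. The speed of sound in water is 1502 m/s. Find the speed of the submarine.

Double Doppler shift off a moving reflector: f₂ = f₀ · (v + u)/(v − u) (u > 0 toward emitter).
Returning signal is lower, so f₂ = f₀ − Δf = 35900 − 656 = 35244 Hz.
Rearranging, u = v · (f₂ − f₀)/(f₂ + f₀) = 1502 × -656/71144 ≈ -13.8 m/s.
So the submarine is moving at 13.8 m/s away from the emitter.

13.8 m/s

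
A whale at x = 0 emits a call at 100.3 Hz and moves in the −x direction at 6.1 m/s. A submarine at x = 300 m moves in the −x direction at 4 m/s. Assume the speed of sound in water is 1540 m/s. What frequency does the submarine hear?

The observer lies on the +x side, so the source is heading away from the observer and the observer is heading toward the source.
General Doppler shift: f' = f · (v + v_o)/(v + v_s).
f' = 100.3 × (1540 + 4)/(1540 + 6.1) = 100.3 × 1544/1546.1 ≈ 100 Hz.

100 Hz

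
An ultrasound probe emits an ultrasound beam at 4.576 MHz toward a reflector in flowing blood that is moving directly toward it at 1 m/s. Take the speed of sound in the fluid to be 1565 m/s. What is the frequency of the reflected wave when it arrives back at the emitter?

At the reflector in flowing blood (a moving observer), f₁ = f₀ · (v + u)/v = 4.576 × 1566/1565 ≈ 4.579 MHz.
The reflection then acts as a moving source: f₂ = f₁ · v/(v − u) ≈ 4.582 MHz.
Equivalently f₂ = f₀ · (v + u)/(v − u).

4.582 MHz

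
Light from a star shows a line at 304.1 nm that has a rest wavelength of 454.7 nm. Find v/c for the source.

0.382c

λ'/λ₀ = 0.6688 < 1 (blueshift), so the source is approaching.
λ'/λ₀ = √((1 − β)/(1 + β)) for an approaching source ⇒ β = (1 − r²)/(1 + r²) with r = λ'/λ₀.
β = (1 − 0.4473)/(1 + 0.4473) ≈ 0.382.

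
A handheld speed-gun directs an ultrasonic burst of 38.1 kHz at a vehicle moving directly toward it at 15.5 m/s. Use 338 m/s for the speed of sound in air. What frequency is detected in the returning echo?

41.8 kHz

At the vehicle (a moving observer), f₁ = f₀ · (v + u)/v = 38.1 × 353.5/338 ≈ 39.8 kHz.
The reflection then acts as a moving source: f₂ = f₁ · v/(v − u) ≈ 41.8 kHz.
Equivalently f₂ = f₀ · (v + u)/(v − u).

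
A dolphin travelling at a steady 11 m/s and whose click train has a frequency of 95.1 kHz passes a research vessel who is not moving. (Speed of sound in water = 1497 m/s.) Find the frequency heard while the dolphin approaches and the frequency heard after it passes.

Approaching: f₁ = f · v/(v − v_s) = 95.1 × 1497/1486 ≈ 95.8 kHz.
Receding: f₂ = f · v/(v + v_s) = 95.1 × 1497/1508 ≈ 94.4 kHz.

95.8 kHz approaching; 94.4 kHz receding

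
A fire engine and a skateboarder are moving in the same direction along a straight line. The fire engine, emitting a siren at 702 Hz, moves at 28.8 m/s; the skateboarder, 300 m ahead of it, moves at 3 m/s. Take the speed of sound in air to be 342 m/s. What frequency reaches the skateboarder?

760 Hz

The skateboarder is ahead, so the fire engine is moving toward it while the skateboarder is moving away from the fire engine.
Both move, so f' = f · (v − v_o)/(v − v_s).
f' = 702 × (342 − 3)/(342 − 28.8) = 702 × 339/313.2 ≈ 760 Hz.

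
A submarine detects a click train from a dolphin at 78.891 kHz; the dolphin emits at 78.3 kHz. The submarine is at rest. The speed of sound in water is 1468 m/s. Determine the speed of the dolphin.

f' > f, so the dolphin is approaching.
f' = f · v/(v − v_s) ⇒ v_s = v · |1 − f/f'|.
v_s = 1468 × |1 − 78.3/78.891| = 1468 × 0.007491 ≈ 11.0 m/s.

11.0 m/s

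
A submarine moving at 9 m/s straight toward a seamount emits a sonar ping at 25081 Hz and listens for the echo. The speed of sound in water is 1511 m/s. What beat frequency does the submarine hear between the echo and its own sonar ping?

301 Hz

The seamount receives the sound from a moving source: f₁ = f₀ · v/(v − v_e) = 25081 × 1511/1502 ≈ 25231 Hz.
On the return leg the submarine is a moving observer: f₂ = f₁ · (v + v_e)/v = 25231 × 1520/1511 ≈ 25382 Hz.
Equivalently f₂ = f₀ · (v + v_e)/(v − v_e).
Beat against the emitted tone: |f₂ − f₀| = 2v_e·f₀/(v − v_e) = 2 × 9 × 25081/1502 ≈ 301 Hz.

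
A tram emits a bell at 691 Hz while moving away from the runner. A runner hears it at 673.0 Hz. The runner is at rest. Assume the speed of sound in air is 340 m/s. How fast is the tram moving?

9.1 m/s

f' = f · v/(v + v_s) ⇒ v_s = v · |1 − f/f'|.
v_s = 340 × |1 − 691/673.0| = 340 × 0.02675 ≈ 9.1 m/s.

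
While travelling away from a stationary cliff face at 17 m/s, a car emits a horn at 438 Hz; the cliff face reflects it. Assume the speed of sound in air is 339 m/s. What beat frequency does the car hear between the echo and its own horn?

41.8 Hz

The cliff face receives the sound from a moving source: f₁ = f₀ · v/(v + v_e) = 438 × 339/356 ≈ 417.1 Hz.
On the return leg the car is a moving observer: f₂ = f₁ · (v − v_e)/v = 417.1 × 322/339 ≈ 396.2 Hz.
Beat against the emitted tone: |f₂ − f₀| = 2v_e·f₀/(v + v_e) = 2 × 17 × 438/356 ≈ 41.8 Hz.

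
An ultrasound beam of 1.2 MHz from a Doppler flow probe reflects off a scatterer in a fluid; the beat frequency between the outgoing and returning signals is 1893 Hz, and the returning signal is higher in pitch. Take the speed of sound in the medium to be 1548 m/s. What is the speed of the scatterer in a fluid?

1.22 m/s

Double Doppler shift off a moving reflector: f₂ = f₀ · (v + u)/(v − u) (u > 0 toward emitter).
Returning signal is higher, so f₂ = f₀ + Δf = 1200000 + 1893 = 1201893 Hz.
Rearranging, u = v · (f₂ − f₀)/(f₂ + f₀) = 1548 × 1893/2401893 ≈ 1.22 m/s.
So the scatterer in a fluid is moving at 1.22 m/s toward the emitter.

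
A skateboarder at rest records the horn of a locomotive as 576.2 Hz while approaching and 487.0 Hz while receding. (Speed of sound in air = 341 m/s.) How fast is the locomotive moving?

f₁/f₂ = (v + v_s)/(v − v_s), so v_s = v · (f₁ − f₂)/(f₁ + f₂).
v_s = 341 × (576.2 − 487.0)/(576.2 + 487.0) = 341 × 89.2/1063.2 ≈ 29 m/s.

29 m/s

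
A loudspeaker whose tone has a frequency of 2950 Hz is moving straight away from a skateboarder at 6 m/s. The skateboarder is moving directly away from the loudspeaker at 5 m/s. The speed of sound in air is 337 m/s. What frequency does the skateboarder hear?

2855 Hz

General Doppler shift: f' = f · (v − v_o)/(v + v_s).
f' = 2950 × (337 − 5)/(337 + 6) = 2950 × 332/343 ≈ 2855 Hz.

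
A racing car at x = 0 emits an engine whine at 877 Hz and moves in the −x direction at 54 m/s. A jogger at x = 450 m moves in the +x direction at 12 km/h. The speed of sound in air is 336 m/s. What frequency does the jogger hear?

12 km/h = 3.333 m/s.
The observer lies on the +x side, so the source is heading away from the observer and the observer is heading away from the source.
General Doppler shift: f' = f · (v − v_o)/(v + v_s).
f' = 877 × (336 − 3.333)/(336 + 54) = 877 × 332.67/390 ≈ 748 Hz.

748 Hz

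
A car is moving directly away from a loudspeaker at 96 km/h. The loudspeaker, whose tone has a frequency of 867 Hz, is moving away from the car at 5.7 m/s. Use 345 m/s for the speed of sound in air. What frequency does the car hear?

96 km/h = 26.67 m/s.
With source receding and observer receding, f' = f · (v − v_o)/(v + v_s).
f' = 867 × (345 − 26.67)/(345 + 5.7) = 867 × 318.33/350.7 ≈ 787 Hz.

787 Hz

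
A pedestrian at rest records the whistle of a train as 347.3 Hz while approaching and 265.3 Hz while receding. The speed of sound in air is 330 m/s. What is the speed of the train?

f₁/f₂ = (v + v_s)/(v − v_s), so v_s = v · (f₁ − f₂)/(f₁ + f₂).
v_s = 330 × (347.3 − 265.3)/(347.3 + 265.3) = 330 × 82.0/612.6 ≈ 44 m/s.

44 m/s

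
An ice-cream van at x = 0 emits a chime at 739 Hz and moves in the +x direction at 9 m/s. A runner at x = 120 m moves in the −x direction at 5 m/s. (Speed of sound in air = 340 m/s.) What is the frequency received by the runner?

770 Hz

The observer lies on the +x side, so the source is heading toward the observer and the observer is heading toward the source.
Both move, so f' = f · (v + v_o)/(v − v_s).
f' = 739 × (340 + 5)/(340 − 9) = 739 × 345/331 ≈ 770 Hz.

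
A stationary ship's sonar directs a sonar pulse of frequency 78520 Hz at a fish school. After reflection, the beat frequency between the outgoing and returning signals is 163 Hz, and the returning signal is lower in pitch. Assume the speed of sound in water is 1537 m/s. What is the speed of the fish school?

1.60 m/s

Double Doppler shift off a moving reflector: f₂ = f₀ · (v + u)/(v − u) (u > 0 toward emitter).
Returning signal is lower, so f₂ = f₀ − Δf = 78520 − 163 = 78357 Hz.
Rearranging, u = v · (f₂ − f₀)/(f₂ + f₀) = 1537 × -163/156877 ≈ -1.60 m/s.
So the fish school is moving at 1.60 m/s away from the emitter.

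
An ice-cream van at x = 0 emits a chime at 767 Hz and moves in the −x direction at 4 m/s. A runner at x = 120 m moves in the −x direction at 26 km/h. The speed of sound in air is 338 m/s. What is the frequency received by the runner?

774 Hz

26 km/h = 7.222 m/s.
The observer lies on the +x side, so the source is heading away from the observer and the observer is heading toward the source.
With source receding and observer approaching, f' = f · (v + v_o)/(v + v_s).
f' = 767 × (338 + 7.222)/(338 + 4) = 767 × 345.22/342 ≈ 774 Hz.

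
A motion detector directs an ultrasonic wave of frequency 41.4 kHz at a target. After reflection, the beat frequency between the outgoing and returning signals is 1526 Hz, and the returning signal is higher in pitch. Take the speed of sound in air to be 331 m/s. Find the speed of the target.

6.0 m/s

Double Doppler shift off a moving reflector: f₂ = f₀ · (v + u)/(v − u) (u > 0 toward emitter).
Returning signal is higher, so f₂ = f₀ + Δf = 41400 + 1526 = 42926 Hz.
Rearranging, u = v · (f₂ − f₀)/(f₂ + f₀) = 331 × 1526/84326 ≈ 6.0 m/s.
So the target is moving at 6.0 m/s toward the emitter.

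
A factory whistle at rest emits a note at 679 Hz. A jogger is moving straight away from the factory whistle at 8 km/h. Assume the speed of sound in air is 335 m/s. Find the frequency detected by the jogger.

8 km/h = 2.222 m/s.
Moving observer, stationary source: f' = f · (v − v_o)/v.
f' = 679 × (335 − 2.222)/335 = 679 × 332.78/335 ≈ 674 Hz.

674 Hz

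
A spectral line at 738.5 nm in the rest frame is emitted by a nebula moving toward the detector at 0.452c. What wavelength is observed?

453.7 nm

Relativistic Doppler for wavelength: λ' = λ₀ · √((1 − β)/(1 + β)).
λ' = 738.5 × √(0.5480/1.4520) = 738.5 × 0.61434 ≈ 453.7 nm.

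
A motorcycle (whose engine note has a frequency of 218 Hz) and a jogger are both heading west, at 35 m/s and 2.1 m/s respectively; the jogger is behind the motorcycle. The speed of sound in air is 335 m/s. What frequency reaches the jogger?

The jogger is behind, so the motorcycle is moving away from it while the jogger is moving toward the motorcycle.
With source receding and observer approaching, f' = f · (v + v_o)/(v + v_s).
f' = 218 × (335 + 2.1)/(335 + 35) = 218 × 337.1/370 ≈ 199 Hz.

199 Hz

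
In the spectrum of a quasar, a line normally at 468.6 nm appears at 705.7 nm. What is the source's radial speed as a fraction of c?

λ'/λ₀ = 1.5060 > 1 (redshift), so the source is receding.
λ'/λ₀ = √((1 + β)/(1 − β)) for a receding source ⇒ β = (r² − 1)/(r² + 1) with r = λ'/λ₀.
β = (2.2680 − 1)/(2.2680 + 1) ≈ 0.388.

0.388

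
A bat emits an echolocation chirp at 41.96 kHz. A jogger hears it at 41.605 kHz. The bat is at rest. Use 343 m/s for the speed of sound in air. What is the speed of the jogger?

f' < f, so the jogger is receding.
f' = f · (v − v_o)/v ⇒ v_o = v · |f'/f − 1|.
v_o = 343 × |41.605/41.96 − 1| = 343 × 0.00846 ≈ 2.90 m/s.

2.90 m/s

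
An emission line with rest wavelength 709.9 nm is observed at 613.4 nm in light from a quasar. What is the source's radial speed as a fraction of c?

0.145c

λ'/λ₀ = 0.8641 < 1 (blueshift), so the source is approaching.
λ'/λ₀ = √((1 − β)/(1 + β)) for an approaching source ⇒ β = (1 − r²)/(1 + r²) with r = λ'/λ₀.
β = (1 − 0.7466)/(1 + 0.7466) ≈ 0.145.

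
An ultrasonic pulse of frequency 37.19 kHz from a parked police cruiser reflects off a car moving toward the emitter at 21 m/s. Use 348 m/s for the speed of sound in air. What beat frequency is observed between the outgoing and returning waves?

4777 Hz

At the car (a moving observer), f₁ = f₀ · (v + u)/v = 37.19 × 369/348 ≈ 39.43 kHz.
The reflection then acts as a moving source: f₂ = f₁ · v/(v − u) ≈ 41.97 kHz.
Beat frequency (with f₀ = 37190 Hz): |f₂ − f₀| = 2u·f₀/(v − u) = 2 × 21 × 37190/327 ≈ 4777 Hz.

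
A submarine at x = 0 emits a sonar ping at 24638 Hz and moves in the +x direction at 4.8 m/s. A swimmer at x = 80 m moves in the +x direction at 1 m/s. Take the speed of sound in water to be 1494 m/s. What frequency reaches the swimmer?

The observer lies on the +x side, so the source is heading toward the observer and the observer is heading away from the source.
Both move, so f' = f · (v − v_o)/(v − v_s).
f' = 24638 × (1494 − 1)/(1494 − 4.8) = 24638 × 1493/1489.2 ≈ 24701 Hz.

24701 Hz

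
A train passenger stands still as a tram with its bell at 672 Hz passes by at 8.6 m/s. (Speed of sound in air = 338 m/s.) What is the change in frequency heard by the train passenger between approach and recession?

Approaching: f₁ = f · v/(v − v_s) = 672 × 338/329.4 ≈ 689.5 Hz.
Receding: f₂ = f · v/(v + v_s) = 672 × 338/346.6 ≈ 655.3 Hz.
Drop: f₁ − f₂ = 2f·v·v_s/(v² − v_s²) = 2 × 672 × 338 × 8.6/(338² − 8.6²) ≈ 34.2 Hz.

34.2 Hz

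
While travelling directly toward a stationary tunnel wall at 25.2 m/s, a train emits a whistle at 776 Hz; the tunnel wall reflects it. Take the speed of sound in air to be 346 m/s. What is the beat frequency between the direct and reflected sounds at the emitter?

122 Hz

The tunnel wall receives the sound from a moving source: f₁ = f₀ · v/(v − v_e) = 776 × 346/320.8 ≈ 837.0 Hz.
On the return leg the train is a moving observer: f₂ = f₁ · (v + v_e)/v = 837.0 × 371.2/346 ≈ 897.9 Hz.
Beat against the emitted tone: |f₂ − f₀| = 2v_e·f₀/(v − v_e) = 2 × 25.2 × 776/320.8 ≈ 122 Hz.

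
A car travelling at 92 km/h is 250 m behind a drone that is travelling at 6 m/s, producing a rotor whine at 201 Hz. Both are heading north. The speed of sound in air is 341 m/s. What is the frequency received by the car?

92 km/h = 25.56 m/s.
The car is behind, so the drone is moving away from it while the car is moving toward the drone.
General Doppler shift: f' = f · (v + v_o)/(v + v_s).
f' = 201 × (341 + 25.56)/(341 + 6) = 201 × 366.56/347 ≈ 212 Hz.

212 Hz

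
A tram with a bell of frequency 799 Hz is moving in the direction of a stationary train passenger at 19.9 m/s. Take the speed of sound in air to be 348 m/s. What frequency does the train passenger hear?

Only the source moves, toward the listener, so f' = f · v/(v − v_s).
f' = 799 × 348/(348 − 19.9) = 799 × 348/328.1 ≈ 847 Hz.

847 Hz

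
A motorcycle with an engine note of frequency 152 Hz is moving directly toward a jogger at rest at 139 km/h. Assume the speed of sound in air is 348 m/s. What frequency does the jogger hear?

139 km/h = 38.61 m/s.
Only the source moves, toward the listener, so f' = f · v/(v − v_s).
f' = 152 × 348/(348 − 38.61) = 152 × 348/309.4 ≈ 171 Hz.

171 Hz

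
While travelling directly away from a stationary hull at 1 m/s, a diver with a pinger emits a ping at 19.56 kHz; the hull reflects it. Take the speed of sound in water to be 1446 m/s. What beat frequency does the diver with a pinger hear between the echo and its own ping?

The hull receives the sound from a moving source: f₁ = f₀ · v/(v + v_e) = 19.56 × 1446/1447 ≈ 19.5465 kHz.
On the return leg the diver with a pinger is a moving observer: f₂ = f₁ · (v − v_e)/v = 19.5465 × 1445/1446 ≈ 19.5330 kHz.
Equivalently f₂ = f₀ · (v − v_e)/(v + v_e).
Beat against the emitted tone (with f₀ = 19560 Hz): |f₂ − f₀| = 2v_e·f₀/(v + v_e) = 2 × 1 × 19560/1447 ≈ 27.0 Hz.

27.0 Hz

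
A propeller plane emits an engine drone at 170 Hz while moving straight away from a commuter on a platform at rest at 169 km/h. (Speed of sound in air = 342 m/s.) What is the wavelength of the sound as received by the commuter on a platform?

2.29 m

169 km/h = 46.94 m/s.
Moving source, stationary observer: f' = f · v/(v + v_s) since the source is receding.
f' = 170 × 342/(342 + 46.94) ≈ 149 Hz.
λ' = v/f' = 342/149.482 ≈ 2.29 m.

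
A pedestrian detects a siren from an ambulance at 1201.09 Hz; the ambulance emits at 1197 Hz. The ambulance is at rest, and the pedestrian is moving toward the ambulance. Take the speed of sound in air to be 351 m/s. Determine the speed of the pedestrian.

f' = f · (v + v_o)/v ⇒ v_o = v · |f'/f − 1|.
v_o = 351 × |1201.09/1197 − 1| = 351 × 0.003417 ≈ 1.20 m/s.

1.20 m/s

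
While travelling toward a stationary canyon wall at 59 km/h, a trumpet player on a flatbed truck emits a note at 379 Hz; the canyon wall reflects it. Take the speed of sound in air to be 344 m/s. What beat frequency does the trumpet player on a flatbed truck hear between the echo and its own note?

59 km/h = 16.39 m/s.
The canyon wall receives the sound from a moving source: f₁ = f₀ · v/(v − v_e) = 379 × 344/327.61 ≈ 398.0 Hz.
On the return leg the trumpet player on a flatbed truck is a moving observer: f₂ = f₁ · (v + v_e)/v = 398.0 × 360.39/344 ≈ 416.9 Hz.
Equivalently f₂ = f₀ · (v + v_e)/(v − v_e).
Beat against the emitted tone: |f₂ − f₀| = 2v_e·f₀/(v − v_e) = 2 × 16.39 × 379/327.61 ≈ 37.9 Hz.

37.9 Hz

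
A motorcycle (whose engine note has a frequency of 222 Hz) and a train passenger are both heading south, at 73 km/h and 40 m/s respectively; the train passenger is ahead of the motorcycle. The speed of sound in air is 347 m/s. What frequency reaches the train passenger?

73 km/h = 20.28 m/s.
The train passenger is ahead, so the motorcycle is moving toward it while the train passenger is moving away from the motorcycle.
With source approaching and observer receding, f' = f · (v − v_o)/(v − v_s).
f' = 222 × (347 − 40)/(347 − 20.28) = 222 × 307/326.72 ≈ 209 Hz.

209 Hz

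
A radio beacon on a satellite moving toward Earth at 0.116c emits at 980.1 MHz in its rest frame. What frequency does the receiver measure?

Relativistic Doppler for frequency: f' = f₀ · √((1 + β)/(1 − β)).
f' = 980.1 × √(1.1160/0.8840) = 980.1 × 1.12359 ≈ 1101.2 MHz.

1101.2 MHz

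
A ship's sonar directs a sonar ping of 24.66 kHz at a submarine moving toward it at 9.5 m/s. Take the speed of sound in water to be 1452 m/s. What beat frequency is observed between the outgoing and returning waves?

The submarine first receives the wave as a moving observer: f₁ = f₀ · (v + u)/v = 24.66 × (1452 + 9.5)/1452 ≈ 24.821 kHz.
The reflection then acts as a moving source: f₂ = f₁ · v/(v − u) ≈ 24.985 kHz.
Beat frequency (with f₀ = 24660 Hz): |f₂ − f₀| = 2u·f₀/(v − u) = 2 × 9.5 × 24660/1442.5 ≈ 325 Hz.

325 Hz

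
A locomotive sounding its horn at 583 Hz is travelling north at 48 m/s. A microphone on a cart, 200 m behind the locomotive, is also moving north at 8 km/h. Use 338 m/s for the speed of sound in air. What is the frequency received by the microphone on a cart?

514 Hz

8 km/h = 2.222 m/s.
The microphone on a cart is behind, so the locomotive is moving away from it while the microphone on a cart is moving toward the locomotive.
Both move, so f' = f · (v + v_o)/(v + v_s).
f' = 583 × (338 + 2.222)/(338 + 48) = 583 × 340.22/386 ≈ 514 Hz.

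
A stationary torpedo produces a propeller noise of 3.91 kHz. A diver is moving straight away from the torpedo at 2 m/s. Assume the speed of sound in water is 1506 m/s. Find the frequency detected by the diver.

3.90 kHz

Moving observer, stationary source: f' = f · (v − v_o)/v.
f' = 3.91 × (1506 − 2)/1506 = 3.91 × 1504/1506 ≈ 3.90 kHz.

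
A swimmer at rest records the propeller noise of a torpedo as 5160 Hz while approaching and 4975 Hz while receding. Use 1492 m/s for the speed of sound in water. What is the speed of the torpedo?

f₁/f₂ = (v + v_s)/(v − v_s), so v_s = v · (f₁ − f₂)/(f₁ + f₂).
v_s = 1492 × (5160 − 4975)/(5160 + 4975) = 1492 × 185/10135 ≈ 27 m/s.

27 m/s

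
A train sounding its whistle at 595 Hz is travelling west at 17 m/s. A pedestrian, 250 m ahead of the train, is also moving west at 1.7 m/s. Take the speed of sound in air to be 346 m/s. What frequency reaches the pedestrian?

The pedestrian is ahead, so the train is moving toward it while the pedestrian is moving away from the train.
With source approaching and observer receding, f' = f · (v − v_o)/(v − v_s).
f' = 595 × (346 − 1.7)/(346 − 17) = 595 × 344.3/329 ≈ 623 Hz.

623 Hz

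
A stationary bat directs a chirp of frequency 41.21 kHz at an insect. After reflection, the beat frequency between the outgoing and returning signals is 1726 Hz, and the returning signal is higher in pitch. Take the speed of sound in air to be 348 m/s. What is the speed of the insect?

Double Doppler shift off a moving reflector: f₂ = f₀ · (v + u)/(v − u) (u > 0 toward emitter).
Returning signal is higher, so f₂ = f₀ + Δf = 41210 + 1726 = 42936 Hz.
Rearranging, u = v · (f₂ − f₀)/(f₂ + f₀) = 348 × 1726/84146 ≈ 7.1 m/s.
So the insect is moving at 7.1 m/s toward the emitter.

7.1 m/s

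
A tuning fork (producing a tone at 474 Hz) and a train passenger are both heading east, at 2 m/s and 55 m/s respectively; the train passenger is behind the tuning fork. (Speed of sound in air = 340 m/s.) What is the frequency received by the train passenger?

547 Hz

The train passenger is behind, so the tuning fork is moving away from it while the train passenger is moving toward the tuning fork.
Both move, so f' = f · (v + v_o)/(v + v_s).
f' = 474 × (340 + 55)/(340 + 2) = 474 × 395/342 ≈ 547 Hz.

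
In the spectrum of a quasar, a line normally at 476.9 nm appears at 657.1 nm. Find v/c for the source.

0.310

λ'/λ₀ = 1.3779 > 1 (redshift), so the source is receding.
λ'/λ₀ = √((1 + β)/(1 − β)) for a receding source ⇒ β = (r² − 1)/(r² + 1) with r = λ'/λ₀.
β = (1.8985 − 1)/(1.8985 + 1) ≈ 0.310.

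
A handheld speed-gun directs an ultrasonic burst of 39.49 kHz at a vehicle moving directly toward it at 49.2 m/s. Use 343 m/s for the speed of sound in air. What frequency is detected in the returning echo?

52.7 kHz

The vehicle first receives the wave as a moving observer: f₁ = f₀ · (v + u)/v = 39.49 × (343 + 49.2)/343 ≈ 45.2 kHz.
On reflection it acts as a source moving toward the stationary detector: f₂ = f₁ · v/(v − u) = 45.2 × 343/293.8 ≈ 52.7 kHz.
Equivalently f₂ = f₀ · (v + u)/(v − u).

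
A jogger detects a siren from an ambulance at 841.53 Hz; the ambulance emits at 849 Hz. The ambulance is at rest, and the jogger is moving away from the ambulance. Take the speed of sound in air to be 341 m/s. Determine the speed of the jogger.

f' = f · (v − v_o)/v ⇒ v_o = v · |f'/f − 1|.
v_o = 341 × |841.53/849 − 1| = 341 × 0.008799 ≈ 3.0 m/s.

3.0 m/s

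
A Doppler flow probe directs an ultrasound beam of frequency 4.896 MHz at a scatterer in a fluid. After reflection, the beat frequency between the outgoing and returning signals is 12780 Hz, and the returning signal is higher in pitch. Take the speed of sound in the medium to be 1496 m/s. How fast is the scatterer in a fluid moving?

Double Doppler shift off a moving reflector: f₂ = f₀ · (v + u)/(v − u) (u > 0 toward emitter).
Returning signal is higher, so f₂ = f₀ + Δf = 4896000 + 12780 = 4908780 Hz.
Rearranging, u = v · (f₂ − f₀)/(f₂ + f₀) = 1496 × 12780/9804780 ≈ 1.95 m/s.
So the scatterer in a fluid is moving at 1.95 m/s toward the emitter.

1.95 m/s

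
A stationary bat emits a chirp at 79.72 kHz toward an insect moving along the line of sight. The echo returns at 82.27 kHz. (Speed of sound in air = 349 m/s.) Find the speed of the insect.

5.5 m/s

Double Doppler shift off a moving reflector: f₂ = f₀ · (v + u)/(v − u) (u > 0 toward emitter).
Rearranging, u = v · (f₂ − f₀)/(f₂ + f₀) = 349 × 2.55/161.99 ≈ 5.5 m/s.
So the insect is moving at 5.5 m/s toward the emitter.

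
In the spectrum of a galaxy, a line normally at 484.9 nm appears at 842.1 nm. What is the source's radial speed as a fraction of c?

0.502

λ'/λ₀ = 1.7366 > 1 (redshift), so the source is receding.
λ'/λ₀ = √((1 + β)/(1 − β)) for a receding source ⇒ β = (r² − 1)/(r² + 1) with r = λ'/λ₀.
β = (3.0159 − 1)/(3.0159 + 1) ≈ 0.502.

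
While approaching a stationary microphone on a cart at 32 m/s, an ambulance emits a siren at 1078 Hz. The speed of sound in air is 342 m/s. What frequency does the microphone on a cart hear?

1189 Hz

Only the source moves, toward the listener, so f' = f · v/(v − v_s).
f' = 1078 × 342/(342 − 32) = 1078 × 342/310 ≈ 1189 Hz.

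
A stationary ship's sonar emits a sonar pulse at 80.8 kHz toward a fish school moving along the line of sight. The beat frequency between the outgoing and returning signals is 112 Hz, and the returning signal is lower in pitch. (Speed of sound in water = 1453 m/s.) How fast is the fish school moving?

1.01 m/s

Double Doppler shift off a moving reflector: f₂ = f₀ · (v + u)/(v − u) (u > 0 toward emitter).
Returning signal is lower, so f₂ = f₀ − Δf = 80800 − 112 = 80688 Hz.
Rearranging, u = v · (f₂ − f₀)/(f₂ + f₀) = 1453 × -112/161488 ≈ -1.01 m/s.
So the fish school is moving at 1.01 m/s away from the emitter.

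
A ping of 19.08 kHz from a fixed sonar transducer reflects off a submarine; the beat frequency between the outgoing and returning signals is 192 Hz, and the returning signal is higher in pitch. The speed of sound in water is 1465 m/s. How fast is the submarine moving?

Double Doppler shift off a moving reflector: f₂ = f₀ · (v + u)/(v − u) (u > 0 toward emitter).
Returning signal is higher, so f₂ = f₀ + Δf = 19080 + 192 = 19272 Hz.
Rearranging, u = v · (f₂ − f₀)/(f₂ + f₀) = 1465 × 192/38352 ≈ 7.3 m/s.
So the submarine is moving at 7.3 m/s toward the emitter.

7.3 m/s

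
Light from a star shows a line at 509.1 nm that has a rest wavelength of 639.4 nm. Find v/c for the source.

λ'/λ₀ = 0.7962 < 1 (blueshift), so the source is approaching.
λ'/λ₀ = √((1 − β)/(1 + β)) for an approaching source ⇒ β = (1 − r²)/(1 + r²) with r = λ'/λ₀.
β = (1 − 0.6340)/(1 + 0.6340) ≈ 0.224.

0.224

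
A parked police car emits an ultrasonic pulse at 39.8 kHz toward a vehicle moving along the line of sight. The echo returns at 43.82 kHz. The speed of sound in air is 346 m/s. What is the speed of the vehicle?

16.6 m/s

Double Doppler shift off a moving reflector: f₂ = f₀ · (v + u)/(v − u) (u > 0 toward emitter).
Rearranging, u = v · (f₂ − f₀)/(f₂ + f₀) = 346 × 4.02/83.62 ≈ 16.6 m/s.
So the vehicle is moving at 16.6 m/s toward the emitter.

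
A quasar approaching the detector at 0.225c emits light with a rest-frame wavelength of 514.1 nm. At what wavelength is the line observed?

408.9 nm

Relativistic Doppler for wavelength: λ' = λ₀ · √((1 − β)/(1 + β)).
λ' = 514.1 × √(0.7750/1.2250) = 514.1 × 0.79539 ≈ 408.9 nm.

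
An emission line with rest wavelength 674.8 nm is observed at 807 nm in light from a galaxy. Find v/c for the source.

0.177c

λ'/λ₀ = 1.1959 > 1 (redshift), so the source is receding.
λ'/λ₀ = √((1 + β)/(1 − β)) for a receding source ⇒ β = (r² − 1)/(r² + 1) with r = λ'/λ₀.
β = (1.4302 − 1)/(1.4302 + 1) ≈ 0.177.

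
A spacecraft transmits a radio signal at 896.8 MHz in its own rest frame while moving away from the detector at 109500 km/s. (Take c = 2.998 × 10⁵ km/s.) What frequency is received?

611.5 MHz

β = v/c = 109500/299800 = 0.3652.
Relativistic Doppler for frequency: f' = f₀ · √((1 − β)/(1 + β)).
f' = 896.8 × √(0.6348/1.3652) = 896.8 × 0.68187 ≈ 611.5 MHz.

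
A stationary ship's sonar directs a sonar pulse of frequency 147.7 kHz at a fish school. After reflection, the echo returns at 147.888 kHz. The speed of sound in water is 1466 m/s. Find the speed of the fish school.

Double Doppler shift off a moving reflector: f₂ = f₀ · (v + u)/(v − u) (u > 0 toward emitter).
Rearranging, u = v · (f₂ − f₀)/(f₂ + f₀) = 1466 × 0.188/295.588 ≈ 0.93 m/s.
So the fish school is moving at 0.93 m/s toward the emitter.

0.93 m/s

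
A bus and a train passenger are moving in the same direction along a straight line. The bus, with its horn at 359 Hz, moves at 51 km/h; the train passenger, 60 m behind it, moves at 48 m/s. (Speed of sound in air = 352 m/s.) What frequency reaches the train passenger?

51 km/h = 14.17 m/s.
The train passenger is behind, so the bus is moving away from it while the train passenger is moving toward the bus.
With source receding and observer approaching, f' = f · (v + v_o)/(v + v_s).
f' = 359 × (352 + 48)/(352 + 14.17) = 359 × 400/366.17 ≈ 392 Hz.

392 Hz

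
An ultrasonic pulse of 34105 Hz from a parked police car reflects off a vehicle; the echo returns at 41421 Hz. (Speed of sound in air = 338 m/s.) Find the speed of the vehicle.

Double Doppler shift off a moving reflector: f₂ = f₀ · (v + u)/(v − u) (u > 0 toward emitter).
Rearranging, u = v · (f₂ − f₀)/(f₂ + f₀) = 338 × 7316/75526 ≈ 33 m/s.
So the vehicle is moving at 33 m/s toward the emitter.

33 m/s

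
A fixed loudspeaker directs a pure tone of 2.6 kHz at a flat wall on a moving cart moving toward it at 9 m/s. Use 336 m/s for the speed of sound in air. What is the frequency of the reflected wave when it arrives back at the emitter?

2.74 kHz

At the flat wall on a moving cart (a moving observer), f₁ = f₀ · (v + u)/v = 2.6 × 345/336 ≈ 2.67 kHz.
On reflection it acts as a source moving toward the stationary detector: f₂ = f₁ · v/(v − u) = 2.67 × 336/327 ≈ 2.74 kHz.
Equivalently f₂ = f₀ · (v + u)/(v − u).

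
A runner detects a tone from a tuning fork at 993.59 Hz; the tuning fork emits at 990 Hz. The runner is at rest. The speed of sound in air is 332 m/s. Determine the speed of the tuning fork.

f' > f, so the tuning fork is approaching.
f' = f · v/(v − v_s) ⇒ v_s = v · |1 − f/f'|.
v_s = 332 × |1 − 990/993.59| = 332 × 0.003613 ≈ 1.20 m/s.

1.20 m/s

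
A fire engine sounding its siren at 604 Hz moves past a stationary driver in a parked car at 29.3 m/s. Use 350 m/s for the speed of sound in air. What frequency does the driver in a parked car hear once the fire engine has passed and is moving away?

557 Hz

Receding: f₂ = f · v/(v + v_s) = 604 × 350/379.3 ≈ 557 Hz.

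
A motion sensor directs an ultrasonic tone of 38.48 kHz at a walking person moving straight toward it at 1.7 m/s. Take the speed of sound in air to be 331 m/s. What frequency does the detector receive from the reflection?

The walking person first receives the wave as a moving observer: f₁ = f₀ · (v + u)/v = 38.48 × (331 + 1.7)/331 ≈ 38.7 kHz.
The reflection then acts as a moving source: f₂ = f₁ · v/(v − u) ≈ 38.9 kHz.
Equivalently f₂ = f₀ · (v + u)/(v − u).

38.9 kHz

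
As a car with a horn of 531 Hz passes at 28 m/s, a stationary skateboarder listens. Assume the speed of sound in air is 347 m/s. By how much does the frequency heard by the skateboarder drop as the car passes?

86.3 Hz

Approaching: f₁ = f · v/(v − v_s) = 531 × 347/319 ≈ 577.6 Hz.
Receding: f₂ = f · v/(v + v_s) = 531 × 347/375 ≈ 491.4 Hz.
Drop: f₁ − f₂ = 2f·v·v_s/(v² − v_s²) = 2 × 531 × 347 × 28/(347² − 28²) ≈ 86.3 Hz.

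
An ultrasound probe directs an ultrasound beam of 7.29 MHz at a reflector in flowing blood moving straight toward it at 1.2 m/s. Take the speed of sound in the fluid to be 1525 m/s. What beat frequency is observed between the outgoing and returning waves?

The reflector in flowing blood first receives the wave as a moving observer: f₁ = f₀ · (v + u)/v = 7.29 × (1525 + 1.2)/1525 ≈ 7.29574 MHz.
The reflection then acts as a moving source: f₂ = f₁ · v/(v − u) ≈ 7.30148 MHz.
Equivalently f₂ = f₀ · (v + u)/(v − u).
Beat frequency (with f₀ = 7290000 Hz): |f₂ − f₀| = 2u·f₀/(v − u) = 2 × 1.2 × 7290000/1523.8 ≈ 11482 Hz.

11482 Hz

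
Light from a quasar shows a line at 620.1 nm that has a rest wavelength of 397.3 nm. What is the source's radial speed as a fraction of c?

λ'/λ₀ = 1.5608 > 1 (redshift), so the source is receding.
λ'/λ₀ = √((1 + β)/(1 − β)) for a receding source ⇒ β = (r² − 1)/(r² + 1) with r = λ'/λ₀.
β = (2.4361 − 1)/(2.4361 + 1) ≈ 0.418.

0.418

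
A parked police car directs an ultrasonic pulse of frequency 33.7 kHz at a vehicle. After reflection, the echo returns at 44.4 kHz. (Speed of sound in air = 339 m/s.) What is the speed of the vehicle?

46 m/s

Double Doppler shift off a moving reflector: f₂ = f₀ · (v + u)/(v − u) (u > 0 toward emitter).
Rearranging, u = v · (f₂ − f₀)/(f₂ + f₀) = 339 × 10.7/78.1 ≈ 46 m/s.
So the vehicle is moving at 46 m/s toward the emitter.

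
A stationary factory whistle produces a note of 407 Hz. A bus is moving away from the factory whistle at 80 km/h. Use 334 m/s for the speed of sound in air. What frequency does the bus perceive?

380 Hz

80 km/h = 22.22 m/s.
Only the observer moves, away from the source, so f' = f · (v − v_o)/v.
f' = 407 × (334 − 22.22)/334 = 407 × 311.78/334 ≈ 380 Hz.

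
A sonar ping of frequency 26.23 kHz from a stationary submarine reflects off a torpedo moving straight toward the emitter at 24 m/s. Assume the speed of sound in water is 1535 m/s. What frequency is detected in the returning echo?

At the torpedo (a moving observer), f₁ = f₀ · (v + u)/v = 26.23 × 1559/1535 ≈ 26.6 kHz.
The reflection then acts as a moving source: f₂ = f₁ · v/(v − u) ≈ 27.1 kHz.

27.1 kHz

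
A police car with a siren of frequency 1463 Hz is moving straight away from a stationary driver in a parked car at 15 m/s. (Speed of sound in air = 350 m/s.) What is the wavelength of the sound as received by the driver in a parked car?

With the source moving away from a stationary observer, f' = f · v/(v + v_s).
f' = 1463 × 350/(350 + 15) ≈ 1403 Hz.
λ' = v/f' = 350/1402.88 ≈ 24.9 cm.

24.9 cm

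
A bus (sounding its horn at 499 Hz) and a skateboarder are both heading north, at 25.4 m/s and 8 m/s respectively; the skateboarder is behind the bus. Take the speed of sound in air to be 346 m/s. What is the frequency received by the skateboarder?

The skateboarder is behind, so the bus is moving away from it while the skateboarder is moving toward the bus.
General Doppler shift: f' = f · (v + v_o)/(v + v_s).
f' = 499 × (346 + 8)/(346 + 25.4) = 499 × 354/371.4 ≈ 476 Hz.

476 Hz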